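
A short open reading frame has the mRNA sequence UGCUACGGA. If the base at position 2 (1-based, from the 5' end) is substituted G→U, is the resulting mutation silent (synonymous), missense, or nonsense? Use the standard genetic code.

Position 2 falls in codon 1: UGC → Cys.
After the substitution the codon is UUC → Phe.
Cys ≠ Phe, so this is a missense mutation.

missense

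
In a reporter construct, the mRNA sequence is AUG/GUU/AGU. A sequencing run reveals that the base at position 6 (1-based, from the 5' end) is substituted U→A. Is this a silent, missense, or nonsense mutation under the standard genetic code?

Position 6 falls in codon 2: GUU → Val.
After the substitution the codon is GUA → Val.
Both encode Val, so the change is synonymous.

silent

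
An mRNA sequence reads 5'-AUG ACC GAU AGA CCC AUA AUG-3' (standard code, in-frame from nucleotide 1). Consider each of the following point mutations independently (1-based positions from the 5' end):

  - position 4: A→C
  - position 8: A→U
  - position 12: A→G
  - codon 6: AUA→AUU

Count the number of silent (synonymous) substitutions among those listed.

2

Codon 2: ACC (Thr) → CCC (Pro) — missense.
Codon 3: GAU (Asp) → GUU (Val) — missense.
Codon 4: AGA (Arg) → AGG (Arg) — synonymous.
Codon 6: AUA (Ile) → AUU (Ile) — synonymous.
Synonymous: 2 of 4.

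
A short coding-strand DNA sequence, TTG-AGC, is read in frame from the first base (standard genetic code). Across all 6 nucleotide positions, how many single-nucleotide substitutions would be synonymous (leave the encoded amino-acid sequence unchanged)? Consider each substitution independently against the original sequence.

Codon 1 (TTG, Leu): 2 synonymous substitutions.
Codon 2 (AGC, Ser): 1 synonymous substitution.
Total: 2 + 1 = 3.

3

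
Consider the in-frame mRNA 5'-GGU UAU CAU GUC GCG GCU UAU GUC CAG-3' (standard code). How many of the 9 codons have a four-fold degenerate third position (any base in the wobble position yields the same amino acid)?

Codon 1 GGU (Gly): third position 4-fold.
Codon 2 UAU (Tyr): third position 2-fold.
Codon 3 CAU (His): third position 2-fold.
Codon 4 GUC (Val): third position 4-fold.
Codon 5 GCG (Ala): third position 4-fold.
Codon 6 GCU (Ala): third position 4-fold.
Codon 7 UAU (Tyr): third position 2-fold.
Codon 8 GUC (Val): third position 4-fold.
Codon 9 CAG (Gln): third position 2-fold.
Four-fold degenerate third positions: 5.

5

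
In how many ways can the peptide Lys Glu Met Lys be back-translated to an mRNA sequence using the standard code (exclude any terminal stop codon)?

8

Lys: 2 codons.
Glu: 2 codons.
Met: 1 codon.
Lys: 2 codons.
2 × 2 × 1 × 2 = 8.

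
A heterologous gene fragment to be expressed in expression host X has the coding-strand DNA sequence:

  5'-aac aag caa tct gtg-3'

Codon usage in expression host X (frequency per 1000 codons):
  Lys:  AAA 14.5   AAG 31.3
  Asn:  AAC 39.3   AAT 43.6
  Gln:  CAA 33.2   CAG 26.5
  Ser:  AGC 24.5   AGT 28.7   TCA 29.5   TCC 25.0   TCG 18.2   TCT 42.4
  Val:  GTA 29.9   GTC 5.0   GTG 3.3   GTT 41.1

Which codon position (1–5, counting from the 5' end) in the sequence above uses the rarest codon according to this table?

5

Codon 1 AAC (Asn): 39.3 per 1000.
Codon 2 AAG (Lys): 31.3 per 1000.
Codon 3 CAA (Gln): 33.2 per 1000.
Codon 4 TCT (Ser): 42.4 per 1000.
Codon 5 GTG (Val): 3.3 per 1000.
Lowest frequency is 3.3 at codon 5.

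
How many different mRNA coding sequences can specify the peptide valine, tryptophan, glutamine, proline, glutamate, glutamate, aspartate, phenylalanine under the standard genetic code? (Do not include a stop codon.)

Val: 4 codons.
Trp: 1 codon.
Gln: 2 codons.
Pro: 4 codons.
Glu: 2 codons.
Glu: 2 codons.
Asp: 2 codons.
Phe: 2 codons.
4 × 1 × 2 × 4 × 2 × 2 × 2 × 2 = 512.

512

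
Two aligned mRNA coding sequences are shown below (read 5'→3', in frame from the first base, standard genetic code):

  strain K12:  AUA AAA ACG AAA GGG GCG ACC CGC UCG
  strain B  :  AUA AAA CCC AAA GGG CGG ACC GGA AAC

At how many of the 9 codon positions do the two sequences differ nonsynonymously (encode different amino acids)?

Codon 1: AUA Ile / AUA Ile — identical.
Codon 2: AAA Lys / AAA Lys — identical.
Codon 3: ACG Thr / CCC Pro — nonsynonymous.
Codon 4: AAA Lys / AAA Lys — identical.
Codon 5: GGG Gly / GGG Gly — identical.
Codon 6: GCG Ala / CGG Arg — nonsynonymous.
Codon 7: ACC Thr / ACC Thr — identical.
Codon 8: CGC Arg / GGA Gly — nonsynonymous.
Codon 9: UCG Ser / AAC Asn — nonsynonymous.
Nonsynonymous differences: 4.

4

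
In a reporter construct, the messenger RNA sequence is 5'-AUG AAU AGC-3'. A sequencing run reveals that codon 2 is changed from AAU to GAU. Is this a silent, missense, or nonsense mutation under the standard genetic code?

missense

Position 4 falls in codon 2: AAU → Asn.
After the substitution the codon is GAU → Asp.
Asn ≠ Asp, so this is a missense mutation.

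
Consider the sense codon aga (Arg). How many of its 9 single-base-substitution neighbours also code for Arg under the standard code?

Position 1: CGA → 1 synonymous.
Position 2: none → 0 synonymous.
Position 3: AGG → 1 synonymous.
Total: 1 + 0 + 1 = 2.

2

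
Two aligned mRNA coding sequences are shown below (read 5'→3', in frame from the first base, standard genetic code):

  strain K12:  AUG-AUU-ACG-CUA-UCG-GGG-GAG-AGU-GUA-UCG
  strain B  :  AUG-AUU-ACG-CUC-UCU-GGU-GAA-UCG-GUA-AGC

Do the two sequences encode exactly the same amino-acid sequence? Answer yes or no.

Codon 1: AUG Met / AUG Met — identical.
Codon 2: AUU Ile / AUU Ile — identical.
Codon 3: ACG Thr / ACG Thr — identical.
Codon 4: CUA Leu / CUC Leu — synonymous.
Codon 5: UCG Ser / UCU Ser — synonymous.
Codon 6: GGG Gly / GGU Gly — synonymous.
Codon 7: GAG Glu / GAA Glu — synonymous.
Codon 8: AGU Ser / UCG Ser — synonymous.
Codon 9: GUA Val / GUA Val — identical.
Codon 10: UCG Ser / AGC Ser — synonymous.
Nonsynonymous differences: 0 → same protein.

yes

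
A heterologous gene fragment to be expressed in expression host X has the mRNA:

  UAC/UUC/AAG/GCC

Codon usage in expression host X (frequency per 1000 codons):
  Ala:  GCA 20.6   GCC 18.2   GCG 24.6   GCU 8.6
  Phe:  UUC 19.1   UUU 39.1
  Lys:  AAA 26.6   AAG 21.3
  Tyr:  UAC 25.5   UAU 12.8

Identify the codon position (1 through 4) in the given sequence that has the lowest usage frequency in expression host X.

4

Codon 1 UAC (Tyr): 25.5 per 1000.
Codon 2 UUC (Phe): 19.1 per 1000.
Codon 3 AAG (Lys): 21.3 per 1000.
Codon 4 GCC (Ala): 18.2 per 1000.
Lowest frequency is 18.2 at codon 4.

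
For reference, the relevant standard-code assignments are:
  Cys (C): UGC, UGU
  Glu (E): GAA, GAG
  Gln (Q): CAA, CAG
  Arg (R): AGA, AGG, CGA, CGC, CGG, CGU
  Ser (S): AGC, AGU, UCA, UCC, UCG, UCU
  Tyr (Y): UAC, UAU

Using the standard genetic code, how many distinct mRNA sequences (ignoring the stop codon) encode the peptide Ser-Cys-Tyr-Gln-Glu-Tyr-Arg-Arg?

Ser: 6 codons.
Cys: 2 codons.
Tyr: 2 codons.
Gln: 2 codons.
Glu: 2 codons.
Tyr: 2 codons.
Arg: 6 codons.
Arg: 6 codons.
6 × 2 × 2 × 2 × 2 × 2 × 6 × 6 = 6912.

6912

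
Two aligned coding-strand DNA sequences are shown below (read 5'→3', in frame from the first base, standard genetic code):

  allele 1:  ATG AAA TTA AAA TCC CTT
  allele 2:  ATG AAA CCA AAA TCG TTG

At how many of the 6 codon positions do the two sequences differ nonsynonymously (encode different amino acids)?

Codon 1: ATG Met / ATG Met — identical.
Codon 2: AAA Lys / AAA Lys — identical.
Codon 3: TTA Leu / CCA Pro — nonsynonymous.
Codon 4: AAA Lys / AAA Lys — identical.
Codon 5: TCC Ser / TCG Ser — synonymous.
Codon 6: CTT Leu / TTG Leu — synonymous.
Nonsynonymous differences: 1.

1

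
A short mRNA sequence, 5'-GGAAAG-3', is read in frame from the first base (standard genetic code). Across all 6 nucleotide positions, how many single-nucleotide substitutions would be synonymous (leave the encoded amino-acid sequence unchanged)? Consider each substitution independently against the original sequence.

Codon 1 (GGA, Gly): 3 synonymous substitutions.
Codon 2 (AAG, Lys): 1 synonymous substitution.
Total: 3 + 1 = 4.

4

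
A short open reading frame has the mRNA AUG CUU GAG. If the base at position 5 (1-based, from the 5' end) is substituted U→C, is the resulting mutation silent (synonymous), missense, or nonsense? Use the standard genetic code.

missense

Position 5 falls in codon 2: CUU → Leu.
After the substitution the codon is CCU → Pro.
Leu ≠ Pro, so this is a missense mutation.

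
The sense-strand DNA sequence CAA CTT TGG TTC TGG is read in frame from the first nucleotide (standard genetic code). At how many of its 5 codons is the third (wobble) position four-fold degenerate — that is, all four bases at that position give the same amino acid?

1

Codon 1 CAA (Gln): third position 2-fold.
Codon 2 CTT (Leu): third position 4-fold.
Codon 3 TGG (Trp): third position 1-fold.
Codon 4 TTC (Phe): third position 2-fold.
Codon 5 TGG (Trp): third position 1-fold.
Four-fold degenerate third positions: 1.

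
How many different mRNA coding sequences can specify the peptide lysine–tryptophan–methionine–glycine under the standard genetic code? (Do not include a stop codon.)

Lys: 2 codons.
Trp: 1 codon.
Met: 1 codon.
Gly: 4 codons.
2 × 1 × 1 × 4 = 8.

8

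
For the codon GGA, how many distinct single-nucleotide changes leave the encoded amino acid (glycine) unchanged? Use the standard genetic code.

3

Position 1: none → 0 synonymous.
Position 2: none → 0 synonymous.
Position 3: GGU, GGC, GGG → 3 synonymous.
Total: 0 + 0 + 3 = 3.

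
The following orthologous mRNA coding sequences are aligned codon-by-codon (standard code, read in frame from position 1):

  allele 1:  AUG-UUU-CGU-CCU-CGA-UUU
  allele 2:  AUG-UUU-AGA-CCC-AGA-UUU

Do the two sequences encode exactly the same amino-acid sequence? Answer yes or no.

Codon 1: AUG Met / AUG Met — identical.
Codon 2: UUU Phe / UUU Phe — identical.
Codon 3: CGU Arg / AGA Arg — synonymous.
Codon 4: CCU Pro / CCC Pro — synonymous.
Codon 5: CGA Arg / AGA Arg — synonymous.
Codon 6: UUU Phe / UUU Phe — identical.
Nonsynonymous differences: 0 → same protein.

yes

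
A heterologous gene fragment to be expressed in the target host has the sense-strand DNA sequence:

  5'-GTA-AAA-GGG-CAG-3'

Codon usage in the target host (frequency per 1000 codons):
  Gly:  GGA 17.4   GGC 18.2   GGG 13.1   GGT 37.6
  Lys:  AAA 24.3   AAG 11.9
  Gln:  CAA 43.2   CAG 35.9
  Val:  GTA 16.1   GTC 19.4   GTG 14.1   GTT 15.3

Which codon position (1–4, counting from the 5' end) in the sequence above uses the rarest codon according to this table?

3

Codon 1 GTA (Val): 16.1 per 1000.
Codon 2 AAA (Lys): 24.3 per 1000.
Codon 3 GGG (Gly): 13.1 per 1000.
Codon 4 CAG (Gln): 35.9 per 1000.
Lowest frequency is 13.1 at codon 3.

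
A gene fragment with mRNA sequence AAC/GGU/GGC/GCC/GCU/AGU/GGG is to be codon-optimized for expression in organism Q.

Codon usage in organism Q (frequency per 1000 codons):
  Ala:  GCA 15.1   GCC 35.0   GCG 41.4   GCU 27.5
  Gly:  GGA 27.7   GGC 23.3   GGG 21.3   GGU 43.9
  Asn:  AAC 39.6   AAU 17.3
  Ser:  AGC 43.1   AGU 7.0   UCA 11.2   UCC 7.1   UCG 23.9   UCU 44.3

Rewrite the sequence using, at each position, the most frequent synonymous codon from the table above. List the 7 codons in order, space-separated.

AAC GGU GGU GCG GCG UCU GGU

Codon 1 (Asn): best is AAC at 39.6.
Codon 2 (Gly): best is GGU at 43.9.
Codon 3 (Gly): best is GGU at 43.9.
Codon 4 (Ala): best is GCG at 41.4.
Codon 5 (Ala): best is GCG at 41.4.
Codon 6 (Ser): best is UCU at 44.3.
Codon 7 (Gly): best is GGU at 43.9.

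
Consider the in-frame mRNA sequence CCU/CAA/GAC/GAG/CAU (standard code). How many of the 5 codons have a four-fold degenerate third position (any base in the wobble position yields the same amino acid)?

1

Codon 1 CCU (Pro): third position 4-fold.
Codon 2 CAA (Gln): third position 2-fold.
Codon 3 GAC (Asp): third position 2-fold.
Codon 4 GAG (Glu): third position 2-fold.
Codon 5 CAU (His): third position 2-fold.
Four-fold degenerate third positions: 1.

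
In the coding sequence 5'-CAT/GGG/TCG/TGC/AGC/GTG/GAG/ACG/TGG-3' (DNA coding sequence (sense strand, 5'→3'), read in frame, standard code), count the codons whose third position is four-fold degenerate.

Codon 1 CAT (His): third position 2-fold.
Codon 2 GGG (Gly): third position 4-fold.
Codon 3 TCG (Ser): third position 4-fold.
Codon 4 TGC (Cys): third position 2-fold.
Codon 5 AGC (Ser): third position 2-fold.
Codon 6 GTG (Val): third position 4-fold.
Codon 7 GAG (Glu): third position 2-fold.
Codon 8 ACG (Thr): third position 4-fold.
Codon 9 TGG (Trp): third position 1-fold.
Four-fold degenerate third positions: 4.

4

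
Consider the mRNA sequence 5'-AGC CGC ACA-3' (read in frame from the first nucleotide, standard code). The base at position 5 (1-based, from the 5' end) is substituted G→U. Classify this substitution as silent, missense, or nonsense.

Position 5 falls in codon 2: CGC → Arg.
After the substitution the codon is CUC → Leu.
Arg ≠ Leu, so this is a missense mutation.

missense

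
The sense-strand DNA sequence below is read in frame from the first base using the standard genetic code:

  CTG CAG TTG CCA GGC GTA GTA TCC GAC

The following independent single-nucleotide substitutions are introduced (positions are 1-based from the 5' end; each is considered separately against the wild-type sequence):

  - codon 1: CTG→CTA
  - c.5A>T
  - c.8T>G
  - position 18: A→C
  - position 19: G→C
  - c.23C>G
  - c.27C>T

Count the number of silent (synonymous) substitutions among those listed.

3

Codon 1: CTG (Leu) → CTA (Leu) — synonymous.
Codon 2: CAG (Gln) → CTG (Leu) — missense.
Codon 3: TTG (Leu) → TGG (Trp) — missense.
Codon 6: GTA (Val) → GTC (Val) — synonymous.
Codon 7: GTA (Val) → CTA (Leu) — missense.
Codon 8: TCC (Ser) → TGC (Cys) — missense.
Codon 9: GAC (Asp) → GAT (Asp) — synonymous.
Synonymous: 3 of 7.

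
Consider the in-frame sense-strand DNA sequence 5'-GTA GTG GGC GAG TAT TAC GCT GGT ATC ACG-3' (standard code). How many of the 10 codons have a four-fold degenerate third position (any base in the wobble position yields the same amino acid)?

Codon 1 GTA (Val): third position 4-fold.
Codon 2 GTG (Val): third position 4-fold.
Codon 3 GGC (Gly): third position 4-fold.
Codon 4 GAG (Glu): third position 2-fold.
Codon 5 TAT (Tyr): third position 2-fold.
Codon 6 TAC (Tyr): third position 2-fold.
Codon 7 GCT (Ala): third position 4-fold.
Codon 8 GGT (Gly): third position 4-fold.
Codon 9 ATC (Ile): third position 3-fold.
Codon 10 ACG (Thr): third position 4-fold.
Four-fold degenerate third positions: 6.

6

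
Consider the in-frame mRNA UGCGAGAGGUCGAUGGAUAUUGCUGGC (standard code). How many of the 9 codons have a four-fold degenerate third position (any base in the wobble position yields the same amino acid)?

Codon 1 UGC (Cys): third position 2-fold.
Codon 2 GAG (Glu): third position 2-fold.
Codon 3 AGG (Arg): third position 2-fold.
Codon 4 UCG (Ser): third position 4-fold.
Codon 5 AUG (Met): third position 1-fold.
Codon 6 GAU (Asp): third position 2-fold.
Codon 7 AUU (Ile): third position 3-fold.
Codon 8 GCU (Ala): third position 4-fold.
Codon 9 GGC (Gly): third position 4-fold.
Four-fold degenerate third positions: 3.

3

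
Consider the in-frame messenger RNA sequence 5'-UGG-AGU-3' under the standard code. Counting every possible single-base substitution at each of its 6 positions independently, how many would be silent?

1

Codon 1 (UGG, Trp): 0 synonymous substitutions.
Codon 2 (AGU, Ser): 1 synonymous substitution.
Total: 0 + 1 = 1.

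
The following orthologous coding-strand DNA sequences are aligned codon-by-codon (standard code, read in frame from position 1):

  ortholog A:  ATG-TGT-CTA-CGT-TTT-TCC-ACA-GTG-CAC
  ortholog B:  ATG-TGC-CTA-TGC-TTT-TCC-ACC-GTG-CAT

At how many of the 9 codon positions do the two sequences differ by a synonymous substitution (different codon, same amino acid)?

Codon 1: ATG Met / ATG Met — identical.
Codon 2: TGT Cys / TGC Cys — synonymous.
Codon 3: CTA Leu / CTA Leu — identical.
Codon 4: CGT Arg / TGC Cys — nonsynonymous.
Codon 5: TTT Phe / TTT Phe — identical.
Codon 6: TCC Ser / TCC Ser — identical.
Codon 7: ACA Thr / ACC Thr — synonymous.
Codon 8: GTG Val / GTG Val — identical.
Codon 9: CAC His / CAT His — synonymous.
Synonymous differences: 3.

3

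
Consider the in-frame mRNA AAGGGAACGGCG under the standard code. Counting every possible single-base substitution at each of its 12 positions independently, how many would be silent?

10

Codon 1 (AAG, Lys): 1 synonymous substitution.
Codon 2 (GGA, Gly): 3 synonymous substitutions.
Codon 3 (ACG, Thr): 3 synonymous substitutions.
Codon 4 (GCG, Ala): 3 synonymous substitutions.
Total: 1 + 3 + 3 + 3 = 10.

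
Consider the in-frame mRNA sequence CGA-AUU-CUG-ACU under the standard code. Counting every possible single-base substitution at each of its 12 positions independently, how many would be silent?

13

Codon 1 (CGA, Arg): 4 synonymous substitutions.
Codon 2 (AUU, Ile): 2 synonymous substitutions.
Codon 3 (CUG, Leu): 4 synonymous substitutions.
Codon 4 (ACU, Thr): 3 synonymous substitutions.
Total: 4 + 2 + 4 + 3 = 13.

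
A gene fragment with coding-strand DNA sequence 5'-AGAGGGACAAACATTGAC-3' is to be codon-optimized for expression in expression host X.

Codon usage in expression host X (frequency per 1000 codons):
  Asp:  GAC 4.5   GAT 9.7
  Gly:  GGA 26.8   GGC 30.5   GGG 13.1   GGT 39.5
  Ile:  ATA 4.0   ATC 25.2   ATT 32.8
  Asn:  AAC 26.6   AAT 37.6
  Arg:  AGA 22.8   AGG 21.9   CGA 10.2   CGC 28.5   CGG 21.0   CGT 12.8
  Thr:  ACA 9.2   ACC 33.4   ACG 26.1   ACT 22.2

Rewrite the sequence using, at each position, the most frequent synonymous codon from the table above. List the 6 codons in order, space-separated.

Codon 1 (Arg): best is CGC at 28.5.
Codon 2 (Gly): best is GGT at 39.5.
Codon 3 (Thr): best is ACC at 33.4.
Codon 4 (Asn): best is AAT at 37.6.
Codon 5 (Ile): best is ATT at 32.8.
Codon 6 (Asp): best is GAT at 9.7.

CGC GGT ACC AAT ATT GAT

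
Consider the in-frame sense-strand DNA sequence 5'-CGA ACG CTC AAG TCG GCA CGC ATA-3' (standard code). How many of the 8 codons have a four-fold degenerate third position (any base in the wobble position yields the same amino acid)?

Codon 1 CGA (Arg): third position 4-fold.
Codon 2 ACG (Thr): third position 4-fold.
Codon 3 CTC (Leu): third position 4-fold.
Codon 4 AAG (Lys): third position 2-fold.
Codon 5 TCG (Ser): third position 4-fold.
Codon 6 GCA (Ala): third position 4-fold.
Codon 7 CGC (Arg): third position 4-fold.
Codon 8 ATA (Ile): third position 3-fold.
Four-fold degenerate third positions: 6.

6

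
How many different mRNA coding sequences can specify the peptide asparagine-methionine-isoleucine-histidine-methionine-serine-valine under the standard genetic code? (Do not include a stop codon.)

Asn: 2 codons.
Met: 1 codon.
Ile: 3 codons.
His: 2 codons.
Met: 1 codon.
Ser: 6 codons.
Val: 4 codons.
2 × 1 × 3 × 2 × 1 × 6 × 4 = 288.

288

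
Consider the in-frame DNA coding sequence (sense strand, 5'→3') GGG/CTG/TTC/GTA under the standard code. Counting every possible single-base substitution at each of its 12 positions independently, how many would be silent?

11

Codon 1 (GGG, Gly): 3 synonymous substitutions.
Codon 2 (CTG, Leu): 4 synonymous substitutions.
Codon 3 (TTC, Phe): 1 synonymous substitution.
Codon 4 (GTA, Val): 3 synonymous substitutions.
Total: 3 + 4 + 1 + 3 = 11.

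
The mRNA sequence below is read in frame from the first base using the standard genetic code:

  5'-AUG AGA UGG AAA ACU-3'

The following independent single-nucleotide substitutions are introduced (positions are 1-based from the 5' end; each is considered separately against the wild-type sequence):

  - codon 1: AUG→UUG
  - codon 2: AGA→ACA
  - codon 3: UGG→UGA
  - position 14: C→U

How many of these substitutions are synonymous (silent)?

0

Codon 1: AUG (Met) → UUG (Leu) — missense.
Codon 2: AGA (Arg) → ACA (Thr) — missense.
Codon 3: UGG (Trp) → UGA (Stop) — nonsense.
Codon 5: ACU (Thr) → AUU (Ile) — missense.
Synonymous: 0 of 4.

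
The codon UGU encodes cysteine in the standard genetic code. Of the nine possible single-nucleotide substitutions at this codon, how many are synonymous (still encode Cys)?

1

Position 1: none → 0 synonymous.
Position 2: none → 0 synonymous.
Position 3: UGC → 1 synonymous.
Total: 0 + 0 + 1 = 1.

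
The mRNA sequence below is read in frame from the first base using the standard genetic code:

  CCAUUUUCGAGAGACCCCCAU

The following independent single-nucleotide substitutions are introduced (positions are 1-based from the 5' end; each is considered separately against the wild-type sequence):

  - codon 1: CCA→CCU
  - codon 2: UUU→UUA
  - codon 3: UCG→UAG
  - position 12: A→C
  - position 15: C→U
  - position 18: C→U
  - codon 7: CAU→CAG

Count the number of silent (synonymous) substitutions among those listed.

3

Codon 1: CCA (Pro) → CCU (Pro) — synonymous.
Codon 2: UUU (Phe) → UUA (Leu) — missense.
Codon 3: UCG (Ser) → UAG (Stop) — nonsense.
Codon 4: AGA (Arg) → AGC (Ser) — missense.
Codon 5: GAC (Asp) → GAU (Asp) — synonymous.
Codon 6: CCC (Pro) → CCU (Pro) — synonymous.
Codon 7: CAU (His) → CAG (Gln) — missense.
Synonymous: 3 of 7.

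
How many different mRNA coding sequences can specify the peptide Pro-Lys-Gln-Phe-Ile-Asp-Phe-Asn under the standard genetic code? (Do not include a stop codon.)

768

Pro: 4 codons.
Lys: 2 codons.
Gln: 2 codons.
Phe: 2 codons.
Ile: 3 codons.
Asp: 2 codons.
Phe: 2 codons.
Asn: 2 codons.
4 × 2 × 2 × 2 × 3 × 2 × 2 × 2 = 768.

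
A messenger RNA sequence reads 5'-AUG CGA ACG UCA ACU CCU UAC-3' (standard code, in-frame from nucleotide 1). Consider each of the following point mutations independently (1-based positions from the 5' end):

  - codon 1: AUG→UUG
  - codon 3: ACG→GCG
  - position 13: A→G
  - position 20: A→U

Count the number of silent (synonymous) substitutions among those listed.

Codon 1: AUG (Met) → UUG (Leu) — missense.
Codon 3: ACG (Thr) → GCG (Ala) — missense.
Codon 5: ACU (Thr) → GCU (Ala) — missense.
Codon 7: UAC (Tyr) → UUC (Phe) — missense.
Synonymous: 0 of 4.

0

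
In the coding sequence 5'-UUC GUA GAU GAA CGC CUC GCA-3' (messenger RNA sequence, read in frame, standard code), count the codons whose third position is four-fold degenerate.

4

Codon 1 UUC (Phe): third position 2-fold.
Codon 2 GUA (Val): third position 4-fold.
Codon 3 GAU (Asp): third position 2-fold.
Codon 4 GAA (Glu): third position 2-fold.
Codon 5 CGC (Arg): third position 4-fold.
Codon 6 CUC (Leu): third position 4-fold.
Codon 7 GCA (Ala): third position 4-fold.
Four-fold degenerate third positions: 4.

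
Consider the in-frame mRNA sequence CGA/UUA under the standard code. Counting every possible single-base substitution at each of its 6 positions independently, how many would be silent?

Codon 1 (CGA, Arg): 4 synonymous substitutions.
Codon 2 (UUA, Leu): 2 synonymous substitutions.
Total: 4 + 2 = 6.

6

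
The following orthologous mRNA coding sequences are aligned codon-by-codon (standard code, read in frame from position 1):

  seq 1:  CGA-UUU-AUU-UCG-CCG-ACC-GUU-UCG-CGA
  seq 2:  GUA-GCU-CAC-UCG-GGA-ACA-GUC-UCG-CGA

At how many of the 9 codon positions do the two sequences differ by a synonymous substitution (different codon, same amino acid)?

2

Codon 1: CGA Arg / GUA Val — nonsynonymous.
Codon 2: UUU Phe / GCU Ala — nonsynonymous.
Codon 3: AUU Ile / CAC His — nonsynonymous.
Codon 4: UCG Ser / UCG Ser — identical.
Codon 5: CCG Pro / GGA Gly — nonsynonymous.
Codon 6: ACC Thr / ACA Thr — synonymous.
Codon 7: GUU Val / GUC Val — synonymous.
Codon 8: UCG Ser / UCG Ser — identical.
Codon 9: CGA Arg / CGA Arg — identical.
Synonymous differences: 2.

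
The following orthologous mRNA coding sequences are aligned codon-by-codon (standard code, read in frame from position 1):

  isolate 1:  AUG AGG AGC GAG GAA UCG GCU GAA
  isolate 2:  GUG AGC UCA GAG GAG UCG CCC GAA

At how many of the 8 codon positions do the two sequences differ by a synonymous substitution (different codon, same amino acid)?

Codon 1: AUG Met / GUG Val — nonsynonymous.
Codon 2: AGG Arg / AGC Ser — nonsynonymous.
Codon 3: AGC Ser / UCA Ser — synonymous.
Codon 4: GAG Glu / GAG Glu — identical.
Codon 5: GAA Glu / GAG Glu — synonymous.
Codon 6: UCG Ser / UCG Ser — identical.
Codon 7: GCU Ala / CCC Pro — nonsynonymous.
Codon 8: GAA Glu / GAA Glu — identical.
Synonymous differences: 2.

2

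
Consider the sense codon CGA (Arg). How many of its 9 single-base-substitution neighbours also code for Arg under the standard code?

4

Position 1: AGA → 1 synonymous.
Position 2: none → 0 synonymous.
Position 3: CGU, CGC, CGG → 3 synonymous.
Total: 1 + 0 + 3 = 4.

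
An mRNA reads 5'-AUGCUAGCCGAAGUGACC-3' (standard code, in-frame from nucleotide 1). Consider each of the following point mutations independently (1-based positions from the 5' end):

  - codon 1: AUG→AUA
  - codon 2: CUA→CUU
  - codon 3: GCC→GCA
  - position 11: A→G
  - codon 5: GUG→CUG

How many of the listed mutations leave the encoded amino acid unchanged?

2

Codon 1: AUG (Met) → AUA (Ile) — missense.
Codon 2: CUA (Leu) → CUU (Leu) — synonymous.
Codon 3: GCC (Ala) → GCA (Ala) — synonymous.
Codon 4: GAA (Glu) → GGA (Gly) — missense.
Codon 5: GUG (Val) → CUG (Leu) — missense.
Synonymous: 2 of 5.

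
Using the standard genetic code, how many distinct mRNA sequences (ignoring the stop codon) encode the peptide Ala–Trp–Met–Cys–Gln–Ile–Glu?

Ala: 4 codons.
Trp: 1 codon.
Met: 1 codon.
Cys: 2 codons.
Gln: 2 codons.
Ile: 3 codons.
Glu: 2 codons.
4 × 1 × 1 × 2 × 2 × 3 × 2 = 96.

96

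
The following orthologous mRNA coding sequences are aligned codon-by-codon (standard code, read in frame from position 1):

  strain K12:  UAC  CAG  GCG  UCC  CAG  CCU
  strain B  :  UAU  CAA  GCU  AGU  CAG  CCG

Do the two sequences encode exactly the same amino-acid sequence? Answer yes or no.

yes

Codon 1: UAC Tyr / UAU Tyr — synonymous.
Codon 2: CAG Gln / CAA Gln — synonymous.
Codon 3: GCG Ala / GCU Ala — synonymous.
Codon 4: UCC Ser / AGU Ser — synonymous.
Codon 5: CAG Gln / CAG Gln — identical.
Codon 6: CCU Pro / CCG Pro — synonymous.
Nonsynonymous differences: 0 → same protein.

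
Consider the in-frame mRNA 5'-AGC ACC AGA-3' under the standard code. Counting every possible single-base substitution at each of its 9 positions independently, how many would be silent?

6

Codon 1 (AGC, Ser): 1 synonymous substitution.
Codon 2 (ACC, Thr): 3 synonymous substitutions.
Codon 3 (AGA, Arg): 2 synonymous substitutions.
Total: 1 + 3 + 2 = 6.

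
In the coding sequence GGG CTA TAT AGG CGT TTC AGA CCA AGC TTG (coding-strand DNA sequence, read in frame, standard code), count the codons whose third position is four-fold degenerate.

Codon 1 GGG (Gly): third position 4-fold.
Codon 2 CTA (Leu): third position 4-fold.
Codon 3 TAT (Tyr): third position 2-fold.
Codon 4 AGG (Arg): third position 2-fold.
Codon 5 CGT (Arg): third position 4-fold.
Codon 6 TTC (Phe): third position 2-fold.
Codon 7 AGA (Arg): third position 2-fold.
Codon 8 CCA (Pro): third position 4-fold.
Codon 9 AGC (Ser): third position 2-fold.
Codon 10 TTG (Leu): third position 2-fold.
Four-fold degenerate third positions: 4.

4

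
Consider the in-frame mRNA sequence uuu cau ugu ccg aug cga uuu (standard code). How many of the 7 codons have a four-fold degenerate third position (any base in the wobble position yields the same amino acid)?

Codon 1 UUU (Phe): third position 2-fold.
Codon 2 CAU (His): third position 2-fold.
Codon 3 UGU (Cys): third position 2-fold.
Codon 4 CCG (Pro): third position 4-fold.
Codon 5 AUG (Met): third position 1-fold.
Codon 6 CGA (Arg): third position 4-fold.
Codon 7 UUU (Phe): third position 2-fold.
Four-fold degenerate third positions: 2.

2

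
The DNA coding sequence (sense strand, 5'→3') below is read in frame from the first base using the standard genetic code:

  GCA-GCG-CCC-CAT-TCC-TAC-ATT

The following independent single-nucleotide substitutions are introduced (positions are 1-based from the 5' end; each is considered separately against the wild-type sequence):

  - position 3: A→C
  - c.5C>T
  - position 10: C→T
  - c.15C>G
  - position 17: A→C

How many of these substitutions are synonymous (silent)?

2

Codon 1: GCA (Ala) → GCC (Ala) — synonymous.
Codon 2: GCG (Ala) → GTG (Val) — missense.
Codon 4: CAT (His) → TAT (Tyr) — missense.
Codon 5: TCC (Ser) → TCG (Ser) — synonymous.
Codon 6: TAC (Tyr) → TCC (Ser) — missense.
Synonymous: 2 of 5.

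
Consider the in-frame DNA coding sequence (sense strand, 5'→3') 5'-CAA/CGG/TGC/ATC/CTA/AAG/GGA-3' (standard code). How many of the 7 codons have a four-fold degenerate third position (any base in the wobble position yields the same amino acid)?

Codon 1 CAA (Gln): third position 2-fold.
Codon 2 CGG (Arg): third position 4-fold.
Codon 3 TGC (Cys): third position 2-fold.
Codon 4 ATC (Ile): third position 3-fold.
Codon 5 CTA (Leu): third position 4-fold.
Codon 6 AAG (Lys): third position 2-fold.
Codon 7 GGA (Gly): third position 4-fold.
Four-fold degenerate third positions: 3.

3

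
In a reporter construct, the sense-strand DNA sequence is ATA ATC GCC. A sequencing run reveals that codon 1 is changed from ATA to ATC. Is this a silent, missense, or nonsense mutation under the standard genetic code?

Position 3 falls in codon 1: ATA → Ile.
After the substitution the codon is ATC → Ile.
Both encode Ile, so the change is synonymous.

silent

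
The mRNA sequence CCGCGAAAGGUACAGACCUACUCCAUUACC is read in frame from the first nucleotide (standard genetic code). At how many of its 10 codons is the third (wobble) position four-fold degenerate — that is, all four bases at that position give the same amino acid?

6

Codon 1 CCG (Pro): third position 4-fold.
Codon 2 CGA (Arg): third position 4-fold.
Codon 3 AAG (Lys): third position 2-fold.
Codon 4 GUA (Val): third position 4-fold.
Codon 5 CAG (Gln): third position 2-fold.
Codon 6 ACC (Thr): third position 4-fold.
Codon 7 UAC (Tyr): third position 2-fold.
Codon 8 UCC (Ser): third position 4-fold.
Codon 9 AUU (Ile): third position 3-fold.
Codon 10 ACC (Thr): third position 4-fold.
Four-fold degenerate third positions: 6.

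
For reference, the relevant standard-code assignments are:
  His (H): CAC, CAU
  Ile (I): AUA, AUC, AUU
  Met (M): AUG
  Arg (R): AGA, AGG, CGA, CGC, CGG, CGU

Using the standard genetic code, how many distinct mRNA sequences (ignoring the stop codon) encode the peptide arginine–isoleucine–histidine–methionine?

Arg: 6 codons.
Ile: 3 codons.
His: 2 codons.
Met: 1 codon.
6 × 3 × 2 × 1 = 36.

36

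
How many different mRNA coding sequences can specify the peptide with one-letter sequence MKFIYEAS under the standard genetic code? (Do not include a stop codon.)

Met: 1 codon.
Lys: 2 codons.
Phe: 2 codons.
Ile: 3 codons.
Tyr: 2 codons.
Glu: 2 codons.
Ala: 4 codons.
Ser: 6 codons.
1 × 2 × 2 × 3 × 2 × 2 × 4 × 6 = 1152.

1152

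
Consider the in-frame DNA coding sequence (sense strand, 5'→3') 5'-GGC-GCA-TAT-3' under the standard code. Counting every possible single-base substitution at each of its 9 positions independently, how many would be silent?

Codon 1 (GGC, Gly): 3 synonymous substitutions.
Codon 2 (GCA, Ala): 3 synonymous substitutions.
Codon 3 (TAT, Tyr): 1 synonymous substitution.
Total: 3 + 3 + 1 = 7.

7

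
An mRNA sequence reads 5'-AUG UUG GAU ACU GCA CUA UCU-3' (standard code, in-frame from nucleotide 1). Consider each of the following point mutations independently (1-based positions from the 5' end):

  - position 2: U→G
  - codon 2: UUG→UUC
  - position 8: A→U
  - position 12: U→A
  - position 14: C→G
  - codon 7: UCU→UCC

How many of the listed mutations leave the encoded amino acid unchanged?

2

Codon 1: AUG (Met) → AGG (Arg) — missense.
Codon 2: UUG (Leu) → UUC (Phe) — missense.
Codon 3: GAU (Asp) → GUU (Val) — missense.
Codon 4: ACU (Thr) → ACA (Thr) — synonymous.
Codon 5: GCA (Ala) → GGA (Gly) — missense.
Codon 7: UCU (Ser) → UCC (Ser) — synonymous.
Synonymous: 2 of 6.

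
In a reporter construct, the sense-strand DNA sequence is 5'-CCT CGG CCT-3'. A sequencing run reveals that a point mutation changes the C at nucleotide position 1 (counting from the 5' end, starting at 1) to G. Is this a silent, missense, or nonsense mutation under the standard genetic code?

missense

Position 1 falls in codon 1: CCT → Pro.
After the substitution the codon is GCT → Ala.
Pro ≠ Ala, so this is a missense mutation.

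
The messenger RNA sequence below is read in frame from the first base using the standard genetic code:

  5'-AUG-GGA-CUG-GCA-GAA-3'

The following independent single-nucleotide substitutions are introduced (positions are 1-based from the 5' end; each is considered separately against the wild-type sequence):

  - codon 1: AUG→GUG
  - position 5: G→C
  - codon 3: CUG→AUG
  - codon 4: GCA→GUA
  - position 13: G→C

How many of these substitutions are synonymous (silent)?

Codon 1: AUG (Met) → GUG (Val) — missense.
Codon 2: GGA (Gly) → GCA (Ala) — missense.
Codon 3: CUG (Leu) → AUG (Met) — missense.
Codon 4: GCA (Ala) → GUA (Val) — missense.
Codon 5: GAA (Glu) → CAA (Gln) — missense.
Synonymous: 0 of 5.

0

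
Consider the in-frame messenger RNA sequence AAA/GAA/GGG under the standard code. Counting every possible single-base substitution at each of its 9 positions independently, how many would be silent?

Codon 1 (AAA, Lys): 1 synonymous substitution.
Codon 2 (GAA, Glu): 1 synonymous substitution.
Codon 3 (GGG, Gly): 3 synonymous substitutions.
Total: 1 + 1 + 3 = 5.

5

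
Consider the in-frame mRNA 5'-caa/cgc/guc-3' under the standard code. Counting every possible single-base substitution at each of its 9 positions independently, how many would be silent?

Codon 1 (CAA, Gln): 1 synonymous substitution.
Codon 2 (CGC, Arg): 3 synonymous substitutions.
Codon 3 (GUC, Val): 3 synonymous substitutions.
Total: 1 + 3 + 3 = 7.

7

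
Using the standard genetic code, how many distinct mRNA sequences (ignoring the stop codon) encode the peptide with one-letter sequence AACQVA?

Ala: 4 codons.
Ala: 4 codons.
Cys: 2 codons.
Gln: 2 codons.
Val: 4 codons.
Ala: 4 codons.
4 × 4 × 2 × 2 × 4 × 4 = 1024.

1024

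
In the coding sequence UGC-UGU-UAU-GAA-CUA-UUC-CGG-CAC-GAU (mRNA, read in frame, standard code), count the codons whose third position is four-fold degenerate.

2

Codon 1 UGC (Cys): third position 2-fold.
Codon 2 UGU (Cys): third position 2-fold.
Codon 3 UAU (Tyr): third position 2-fold.
Codon 4 GAA (Glu): third position 2-fold.
Codon 5 CUA (Leu): third position 4-fold.
Codon 6 UUC (Phe): third position 2-fold.
Codon 7 CGG (Arg): third position 4-fold.
Codon 8 CAC (His): third position 2-fold.
Codon 9 GAU (Asp): third position 2-fold.
Four-fold degenerate third positions: 2.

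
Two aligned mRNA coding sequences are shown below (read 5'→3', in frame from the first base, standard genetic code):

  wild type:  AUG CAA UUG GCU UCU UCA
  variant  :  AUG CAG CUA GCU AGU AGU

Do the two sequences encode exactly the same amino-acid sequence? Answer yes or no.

yes

Codon 1: AUG Met / AUG Met — identical.
Codon 2: CAA Gln / CAG Gln — synonymous.
Codon 3: UUG Leu / CUA Leu — synonymous.
Codon 4: GCU Ala / GCU Ala — identical.
Codon 5: UCU Ser / AGU Ser — synonymous.
Codon 6: UCA Ser / AGU Ser — synonymous.
Nonsynonymous differences: 0 → same protein.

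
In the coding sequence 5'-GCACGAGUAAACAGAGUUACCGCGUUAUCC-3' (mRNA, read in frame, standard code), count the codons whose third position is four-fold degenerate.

7

Codon 1 GCA (Ala): third position 4-fold.
Codon 2 CGA (Arg): third position 4-fold.
Codon 3 GUA (Val): third position 4-fold.
Codon 4 AAC (Asn): third position 2-fold.
Codon 5 AGA (Arg): third position 2-fold.
Codon 6 GUU (Val): third position 4-fold.
Codon 7 ACC (Thr): third position 4-fold.
Codon 8 GCG (Ala): third position 4-fold.
Codon 9 UUA (Leu): third position 2-fold.
Codon 10 UCC (Ser): third position 4-fold.
Four-fold degenerate third positions: 7.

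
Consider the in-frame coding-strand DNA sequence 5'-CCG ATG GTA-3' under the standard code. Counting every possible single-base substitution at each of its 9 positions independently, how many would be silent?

6

Codon 1 (CCG, Pro): 3 synonymous substitutions.
Codon 2 (ATG, Met): 0 synonymous substitutions.
Codon 3 (GTA, Val): 3 synonymous substitutions.
Total: 3 + 0 + 3 = 6.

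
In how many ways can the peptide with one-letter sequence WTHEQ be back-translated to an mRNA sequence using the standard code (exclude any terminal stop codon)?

32

Trp: 1 codon.
Thr: 4 codons.
His: 2 codons.
Glu: 2 codons.
Gln: 2 codons.
1 × 4 × 2 × 2 × 2 = 32.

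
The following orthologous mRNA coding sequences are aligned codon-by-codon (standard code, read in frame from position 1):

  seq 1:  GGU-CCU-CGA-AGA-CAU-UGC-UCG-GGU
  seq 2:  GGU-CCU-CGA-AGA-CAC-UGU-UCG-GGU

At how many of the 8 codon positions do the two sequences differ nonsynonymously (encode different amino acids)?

0

Codon 1: GGU Gly / GGU Gly — identical.
Codon 2: CCU Pro / CCU Pro — identical.
Codon 3: CGA Arg / CGA Arg — identical.
Codon 4: AGA Arg / AGA Arg — identical.
Codon 5: CAU His / CAC His — synonymous.
Codon 6: UGC Cys / UGU Cys — synonymous.
Codon 7: UCG Ser / UCG Ser — identical.
Codon 8: GGU Gly / GGU Gly — identical.
Nonsynonymous differences: 0.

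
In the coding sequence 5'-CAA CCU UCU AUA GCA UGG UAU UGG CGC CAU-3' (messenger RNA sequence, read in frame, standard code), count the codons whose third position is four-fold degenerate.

4

Codon 1 CAA (Gln): third position 2-fold.
Codon 2 CCU (Pro): third position 4-fold.
Codon 3 UCU (Ser): third position 4-fold.
Codon 4 AUA (Ile): third position 3-fold.
Codon 5 GCA (Ala): third position 4-fold.
Codon 6 UGG (Trp): third position 1-fold.
Codon 7 UAU (Tyr): third position 2-fold.
Codon 8 UGG (Trp): third position 1-fold.
Codon 9 CGC (Arg): third position 4-fold.
Codon 10 CAU (His): third position 2-fold.
Four-fold degenerate third positions: 4.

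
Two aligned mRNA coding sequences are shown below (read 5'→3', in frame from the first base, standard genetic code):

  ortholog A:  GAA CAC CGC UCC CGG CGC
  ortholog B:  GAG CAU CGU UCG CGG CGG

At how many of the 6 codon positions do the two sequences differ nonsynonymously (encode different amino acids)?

0

Codon 1: GAA Glu / GAG Glu — synonymous.
Codon 2: CAC His / CAU His — synonymous.
Codon 3: CGC Arg / CGU Arg — synonymous.
Codon 4: UCC Ser / UCG Ser — synonymous.
Codon 5: CGG Arg / CGG Arg — identical.
Codon 6: CGC Arg / CGG Arg — synonymous.
Nonsynonymous differences: 0.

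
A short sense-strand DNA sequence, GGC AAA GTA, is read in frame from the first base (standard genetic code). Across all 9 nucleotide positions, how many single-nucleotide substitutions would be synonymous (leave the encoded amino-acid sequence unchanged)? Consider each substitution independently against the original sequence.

Codon 1 (GGC, Gly): 3 synonymous substitutions.
Codon 2 (AAA, Lys): 1 synonymous substitution.
Codon 3 (GTA, Val): 3 synonymous substitutions.
Total: 3 + 1 + 3 = 7.

7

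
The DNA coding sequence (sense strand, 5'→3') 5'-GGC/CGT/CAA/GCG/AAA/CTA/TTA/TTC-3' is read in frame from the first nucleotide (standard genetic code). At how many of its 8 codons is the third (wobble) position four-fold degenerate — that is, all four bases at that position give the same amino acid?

Codon 1 GGC (Gly): third position 4-fold.
Codon 2 CGT (Arg): third position 4-fold.
Codon 3 CAA (Gln): third position 2-fold.
Codon 4 GCG (Ala): third position 4-fold.
Codon 5 AAA (Lys): third position 2-fold.
Codon 6 CTA (Leu): third position 4-fold.
Codon 7 TTA (Leu): third position 2-fold.
Codon 8 TTC (Phe): third position 2-fold.
Four-fold degenerate third positions: 4.

4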